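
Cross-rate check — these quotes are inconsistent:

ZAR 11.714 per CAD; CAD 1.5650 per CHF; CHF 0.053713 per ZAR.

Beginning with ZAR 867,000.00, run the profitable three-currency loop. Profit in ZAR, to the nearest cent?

Profit: ZAR 13,481.28

Profitable loop is ZAR → CAD → CHF → ZAR:
ZAR 867,000.00 ÷ 11.714 = CAD 74,014.00
CAD 74,014.00 ÷ 1.5650 = CHF 47,293.29
CHF 47,293.29 ÷ 0.053713 = ZAR 880,481.28
Profit = ZAR 880,481.28 − ZAR 867,000.00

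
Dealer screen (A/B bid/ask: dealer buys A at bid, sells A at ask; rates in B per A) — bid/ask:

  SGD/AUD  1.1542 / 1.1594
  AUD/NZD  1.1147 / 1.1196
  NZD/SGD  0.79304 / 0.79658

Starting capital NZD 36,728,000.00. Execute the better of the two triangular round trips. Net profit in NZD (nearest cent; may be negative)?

Best loop NZD → SGD → AUD → NZD:
NZD 36,728,000.00 × 0.79304 (sell NZD at bid) = SGD 29,126,773.12
SGD 29,126,773.12 × 1.1542 (sell SGD at bid) = AUD 33,618,121.54
AUD 33,618,121.54 × 1.1147 (sell AUD at bid) = NZD 37,474,120.08

Net profit: NZD 746,120.08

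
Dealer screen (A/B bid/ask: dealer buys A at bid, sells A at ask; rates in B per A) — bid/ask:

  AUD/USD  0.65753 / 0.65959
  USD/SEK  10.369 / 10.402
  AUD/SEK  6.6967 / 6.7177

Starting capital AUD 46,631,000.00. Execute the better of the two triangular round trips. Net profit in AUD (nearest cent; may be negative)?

Net profit: AUD 695,737.89

Best loop AUD → USD → SEK → AUD:
AUD 46,631,000.00 × 0.65753 (sell AUD at bid) = USD 30,661,281.43
USD 30,661,281.43 × 10.369 (sell USD at bid) = SEK 317,926,827.15
SEK 317,926,827.15 ÷ 6.7177 (buy AUD at ask) = AUD 47,326,737.89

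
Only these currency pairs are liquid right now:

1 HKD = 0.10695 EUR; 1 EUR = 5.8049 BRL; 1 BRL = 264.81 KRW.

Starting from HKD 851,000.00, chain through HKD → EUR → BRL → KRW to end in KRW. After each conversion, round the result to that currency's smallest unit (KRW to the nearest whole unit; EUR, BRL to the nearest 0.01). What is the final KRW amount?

KRW 139,907,009

HKD 851,000.00 × 0.10695 = EUR 91,014.45
EUR 91,014.45 × 5.8049 = BRL 528,329.78
BRL 528,329.78 × 264.81 = KRW 139,907,009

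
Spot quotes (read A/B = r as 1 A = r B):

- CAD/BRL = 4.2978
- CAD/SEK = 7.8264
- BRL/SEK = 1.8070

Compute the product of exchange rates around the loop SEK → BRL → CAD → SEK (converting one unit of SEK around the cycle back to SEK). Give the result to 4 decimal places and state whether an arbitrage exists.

1.0078 (arbitrage exists)

Around SEK → BRL → CAD → SEK: 1 ÷ 1.8070 ÷ 4.2978 × 7.8264 = 1.007761
Product > 1; profitable direction is SEK → BRL → CAD → SEK.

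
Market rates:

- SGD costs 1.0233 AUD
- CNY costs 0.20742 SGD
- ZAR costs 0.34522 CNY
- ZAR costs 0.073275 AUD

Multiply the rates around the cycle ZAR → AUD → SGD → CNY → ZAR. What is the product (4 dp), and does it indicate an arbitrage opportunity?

1.0000 (no arbitrage)

Around ZAR → AUD → SGD → CNY → ZAR: 1 × 0.073275 ÷ 1.0233 ÷ 0.20742 ÷ 0.34522 = 1.000014
Product ≈ 1 (deviation 0.001%, within rounding noise).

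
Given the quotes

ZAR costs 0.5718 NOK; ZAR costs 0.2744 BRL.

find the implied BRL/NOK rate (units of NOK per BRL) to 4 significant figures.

BRL/NOK = 2.084

1 BRL ÷ 0.2744 = 3.64431 ZAR
3.64431 ZAR × 0.5718 = 2.08382 NOK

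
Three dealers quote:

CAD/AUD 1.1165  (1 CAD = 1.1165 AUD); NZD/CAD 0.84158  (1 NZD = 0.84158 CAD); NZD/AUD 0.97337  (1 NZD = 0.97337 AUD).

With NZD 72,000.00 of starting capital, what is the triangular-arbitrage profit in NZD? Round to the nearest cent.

Profitable loop is NZD → AUD → CAD → NZD:
NZD 72,000.00 × 0.97337 = AUD 70,082.64
AUD 70,082.64 ÷ 1.1165 = CAD 62,769.94
CAD 62,769.94 ÷ 0.84158 = NZD 74,585.83
Profit = NZD 74,585.83 − NZD 72,000.00

Profit: NZD 2,585.83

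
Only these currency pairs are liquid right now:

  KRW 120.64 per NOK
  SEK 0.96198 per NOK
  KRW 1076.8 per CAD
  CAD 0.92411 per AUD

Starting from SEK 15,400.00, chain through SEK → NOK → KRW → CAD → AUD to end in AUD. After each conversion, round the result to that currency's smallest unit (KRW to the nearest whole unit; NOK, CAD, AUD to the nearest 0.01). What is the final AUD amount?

AUD 1,940.83

SEK 15,400.00 ÷ 0.96198 = NOK 16,008.65
NOK 16,008.65 × 120.64 = KRW 1,931,284
KRW 1,931,284 ÷ 1076.8 = CAD 1,793.54
CAD 1,793.54 ÷ 0.92411 = AUD 1,940.83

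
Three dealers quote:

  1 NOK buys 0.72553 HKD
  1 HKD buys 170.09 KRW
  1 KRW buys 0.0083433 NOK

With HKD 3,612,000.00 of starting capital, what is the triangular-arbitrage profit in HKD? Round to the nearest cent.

Profitable loop is HKD → KRW → NOK → HKD:
HKD 3,612,000.00 × 170.09 = KRW 614,365,080
KRW 614,365,080 × 0.0083433 = NOK 5,125,832.17
NOK 5,125,832.17 × 0.72553 = HKD 3,718,945.02
Profit = HKD 3,718,945.02 − HKD 3,612,000.00

Profit: HKD 106,945.02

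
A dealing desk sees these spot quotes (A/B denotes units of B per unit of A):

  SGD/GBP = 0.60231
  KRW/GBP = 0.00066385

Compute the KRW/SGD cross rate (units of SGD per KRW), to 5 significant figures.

KRW/SGD = 0.0011022

1 KRW × 0.00066385 = 0.00066385 GBP
0.00066385 GBP ÷ 0.60231 = 0.00110217 SGD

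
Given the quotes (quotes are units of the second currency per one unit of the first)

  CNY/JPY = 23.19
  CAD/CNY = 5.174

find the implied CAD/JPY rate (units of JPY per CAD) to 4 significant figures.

CAD/JPY = 120.0

1 CAD × 5.174 = 5.174 CNY
5.174 CNY × 23.19 = 119.985 JPY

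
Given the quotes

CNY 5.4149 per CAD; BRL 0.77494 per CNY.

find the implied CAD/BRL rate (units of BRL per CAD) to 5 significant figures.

1 CAD × 5.4149 = 5.4149 CNY
5.4149 CNY × 0.77494 = 4.19622 BRL

CAD/BRL = 4.1962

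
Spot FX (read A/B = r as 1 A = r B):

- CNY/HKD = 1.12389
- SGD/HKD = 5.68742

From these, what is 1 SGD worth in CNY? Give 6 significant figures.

1 SGD × 5.68742 = 5.68742 HKD
5.68742 HKD ÷ 1.12389 = 5.06048 CNY

SGD/CNY = 5.06048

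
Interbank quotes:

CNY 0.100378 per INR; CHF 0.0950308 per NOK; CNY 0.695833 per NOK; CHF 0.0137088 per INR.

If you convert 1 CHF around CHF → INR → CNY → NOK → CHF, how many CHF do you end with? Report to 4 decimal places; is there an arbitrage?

Around CHF → INR → CNY → NOK → CHF: 1 ÷ 0.0137088 × 0.100378 ÷ 0.695833 × 0.0950308 = 0.999996
Product ≈ 1 (deviation 0.000%, within rounding noise).

1.0000 (no arbitrage)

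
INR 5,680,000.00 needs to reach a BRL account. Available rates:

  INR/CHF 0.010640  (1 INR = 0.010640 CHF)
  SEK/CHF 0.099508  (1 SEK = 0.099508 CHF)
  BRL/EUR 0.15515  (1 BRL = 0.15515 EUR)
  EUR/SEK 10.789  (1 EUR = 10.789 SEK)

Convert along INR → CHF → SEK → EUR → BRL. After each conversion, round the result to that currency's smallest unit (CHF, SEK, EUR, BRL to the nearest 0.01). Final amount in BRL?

INR 5,680,000.00 × 0.010640 = CHF 60,435.20
CHF 60,435.20 ÷ 0.099508 = SEK 607,340.11
SEK 607,340.11 ÷ 10.789 = EUR 56,292.53
EUR 56,292.53 ÷ 0.15515 = BRL 362,826.49

BRL 362,826.49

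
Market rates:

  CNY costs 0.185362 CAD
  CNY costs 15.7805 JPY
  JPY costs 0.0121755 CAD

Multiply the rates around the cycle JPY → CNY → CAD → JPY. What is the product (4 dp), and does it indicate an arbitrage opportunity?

0.9647 (arbitrage exists)

Around JPY → CNY → CAD → JPY: 1 ÷ 15.7805 × 0.185362 ÷ 0.0121755 = 0.964746
Product < 1; profitable direction is JPY → CAD → CNY → JPY.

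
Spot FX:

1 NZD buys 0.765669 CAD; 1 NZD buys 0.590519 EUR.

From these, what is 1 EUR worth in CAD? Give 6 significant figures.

1 EUR ÷ 0.590519 = 1.69343 NZD
1.69343 NZD × 0.765669 = 1.2966 CAD

EUR/CAD = 1.29660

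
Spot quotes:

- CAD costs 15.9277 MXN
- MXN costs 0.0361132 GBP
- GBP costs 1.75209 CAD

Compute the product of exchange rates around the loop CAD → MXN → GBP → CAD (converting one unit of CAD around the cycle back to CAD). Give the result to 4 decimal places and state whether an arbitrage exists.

1.0078 (arbitrage exists)

Around CAD → MXN → GBP → CAD: 1 × 15.9277 × 0.0361132 × 1.75209 = 1.007803
Product > 1; profitable direction is CAD → MXN → GBP → CAD.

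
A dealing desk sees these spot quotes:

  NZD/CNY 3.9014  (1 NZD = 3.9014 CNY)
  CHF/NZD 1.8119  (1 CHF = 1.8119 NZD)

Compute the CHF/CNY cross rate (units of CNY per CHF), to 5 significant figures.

1 CHF × 1.8119 = 1.8119 NZD
1.8119 NZD × 3.9014 = 7.06895 CNY

CHF/CNY = 7.0689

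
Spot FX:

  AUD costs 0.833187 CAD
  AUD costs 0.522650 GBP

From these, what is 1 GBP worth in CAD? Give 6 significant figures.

GBP/CAD = 1.59416

1 GBP ÷ 0.522650 = 1.91333 AUD
1.91333 AUD × 0.833187 = 1.59416 CAD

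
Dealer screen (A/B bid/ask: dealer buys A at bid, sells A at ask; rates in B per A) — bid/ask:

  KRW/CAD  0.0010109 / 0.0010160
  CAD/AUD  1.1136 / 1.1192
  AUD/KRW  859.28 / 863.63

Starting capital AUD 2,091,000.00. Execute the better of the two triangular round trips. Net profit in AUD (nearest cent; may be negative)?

Best loop AUD → CAD → KRW → AUD:
AUD 2,091,000.00 ÷ 1.1192 (buy CAD at ask) = CAD 1,868,298.78
CAD 1,868,298.78 ÷ 0.0010160 (buy KRW at ask) = KRW 1,838,876,757
KRW 1,838,876,757 ÷ 863.63 (buy AUD at ask) = AUD 2,129,241.41

Net profit: AUD 38,241.41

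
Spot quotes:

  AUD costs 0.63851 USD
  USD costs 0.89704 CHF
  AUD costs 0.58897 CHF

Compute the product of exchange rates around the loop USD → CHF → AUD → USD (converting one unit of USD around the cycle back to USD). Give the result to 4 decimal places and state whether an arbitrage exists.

0.9725 (arbitrage exists)

Around USD → CHF → AUD → USD: 1 × 0.89704 ÷ 0.58897 × 0.63851 = 0.972493
Product < 1; profitable direction is USD → AUD → CHF → USD.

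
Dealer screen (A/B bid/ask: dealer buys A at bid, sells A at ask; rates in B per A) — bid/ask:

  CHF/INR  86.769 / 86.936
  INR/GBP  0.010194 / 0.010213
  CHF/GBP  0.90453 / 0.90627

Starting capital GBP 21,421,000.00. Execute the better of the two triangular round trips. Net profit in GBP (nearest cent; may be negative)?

Net profit: GBP 401,762.72

Best loop GBP → INR → CHF → GBP:
GBP 21,421,000.00 ÷ 0.010213 (buy INR at ask) = INR 2,097,424,850.68
INR 2,097,424,850.68 ÷ 86.936 (buy CHF at ask) = CHF 24,126,079.54
CHF 24,126,079.54 × 0.90453 (sell CHF at bid) = GBP 21,822,762.72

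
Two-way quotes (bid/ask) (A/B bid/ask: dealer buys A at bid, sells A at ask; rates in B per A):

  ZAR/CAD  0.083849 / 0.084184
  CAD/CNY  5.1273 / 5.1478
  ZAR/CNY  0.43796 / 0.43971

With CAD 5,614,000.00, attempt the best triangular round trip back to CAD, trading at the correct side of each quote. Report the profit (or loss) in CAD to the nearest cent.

Best loop CAD → ZAR → CNY → CAD:
CAD 5,614,000.00 ÷ 0.084184 (buy ZAR at ask) = ZAR 66,687,256.49
ZAR 66,687,256.49 × 0.43796 (sell ZAR at bid) = CNY 29,206,350.85
CNY 29,206,350.85 ÷ 5.1478 (buy CAD at ask) = CAD 5,673,559.74

Net profit: CAD 59,559.74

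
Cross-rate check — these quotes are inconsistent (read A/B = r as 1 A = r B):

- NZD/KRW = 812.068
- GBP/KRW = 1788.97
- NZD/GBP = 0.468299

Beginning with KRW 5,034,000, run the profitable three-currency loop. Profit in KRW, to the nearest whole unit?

Profit: KRW 159,344

Profitable loop is KRW → NZD → GBP → KRW:
KRW 5,034,000 ÷ 812.068 = NZD 6,198.99
NZD 6,198.99 × 0.468299 = GBP 2,902.98
GBP 2,902.98 × 1788.97 = KRW 5,193,344
Profit = KRW 5,193,344 − KRW 5,034,000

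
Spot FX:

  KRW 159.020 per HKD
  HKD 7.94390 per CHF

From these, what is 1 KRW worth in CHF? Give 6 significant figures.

1 KRW ÷ 159.020 = 0.00628852 HKD
0.00628852 HKD ÷ 7.94390 = 0.000791616 CHF

KRW/CHF = 0.000791616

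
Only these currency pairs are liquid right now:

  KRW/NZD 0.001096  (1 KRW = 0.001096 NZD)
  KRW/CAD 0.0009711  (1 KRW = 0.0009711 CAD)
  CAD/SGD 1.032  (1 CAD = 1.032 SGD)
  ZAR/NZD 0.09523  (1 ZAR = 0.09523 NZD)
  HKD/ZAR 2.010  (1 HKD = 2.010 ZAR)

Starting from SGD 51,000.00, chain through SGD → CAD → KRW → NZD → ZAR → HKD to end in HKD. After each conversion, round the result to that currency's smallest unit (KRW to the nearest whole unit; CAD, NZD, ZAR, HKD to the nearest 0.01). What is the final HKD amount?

HKD 291,384.99

SGD 51,000.00 ÷ 1.032 = CAD 49,418.60
CAD 49,418.60 ÷ 0.0009711 = KRW 50,889,301
KRW 50,889,301 × 0.001096 = NZD 55,774.67
NZD 55,774.67 ÷ 0.09523 = ZAR 585,683.82
ZAR 585,683.82 ÷ 2.010 = HKD 291,384.99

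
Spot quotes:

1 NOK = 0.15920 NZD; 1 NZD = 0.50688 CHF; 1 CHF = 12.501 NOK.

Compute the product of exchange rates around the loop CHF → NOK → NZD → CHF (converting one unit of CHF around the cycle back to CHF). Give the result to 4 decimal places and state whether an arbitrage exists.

1.0088 (arbitrage exists)

Around CHF → NOK → NZD → CHF: 1 × 12.501 × 0.15920 × 0.50688 = 1.008772
Product > 1; profitable direction is CHF → NOK → NZD → CHF.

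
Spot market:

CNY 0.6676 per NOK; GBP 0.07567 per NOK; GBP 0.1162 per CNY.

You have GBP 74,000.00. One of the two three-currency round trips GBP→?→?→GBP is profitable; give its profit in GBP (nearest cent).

Profit: GBP 1,863.07

Profitable loop is GBP → NOK → CNY → GBP:
GBP 74,000.00 ÷ 0.07567 = NOK 977,930.49
NOK 977,930.49 × 0.6676 = CNY 652,866.39
CNY 652,866.39 × 0.1162 = GBP 75,863.07
Profit = GBP 75,863.07 − GBP 74,000.00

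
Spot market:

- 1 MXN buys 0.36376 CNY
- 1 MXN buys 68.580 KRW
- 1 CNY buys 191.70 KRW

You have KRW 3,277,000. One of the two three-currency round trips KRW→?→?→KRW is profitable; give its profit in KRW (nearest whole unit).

Profitable loop is KRW → MXN → CNY → KRW:
KRW 3,277,000 ÷ 68.580 = MXN 47,783.61
MXN 47,783.61 × 0.36376 = CNY 17,381.77
CNY 17,381.77 × 191.70 = KRW 3,332,085
Profit = KRW 3,332,085 − KRW 3,277,000

Profit: KRW 55,085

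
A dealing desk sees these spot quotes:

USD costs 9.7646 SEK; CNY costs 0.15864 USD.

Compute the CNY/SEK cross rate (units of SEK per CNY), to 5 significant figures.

CNY/SEK = 1.5491

1 CNY × 0.15864 = 0.15864 USD
0.15864 USD × 9.7646 = 1.54906 SEK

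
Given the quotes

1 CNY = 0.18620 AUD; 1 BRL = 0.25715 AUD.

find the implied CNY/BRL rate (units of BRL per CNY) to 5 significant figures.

1 CNY × 0.18620 = 0.1862 AUD
0.1862 AUD ÷ 0.25715 = 0.724091 BRL

CNY/BRL = 0.72409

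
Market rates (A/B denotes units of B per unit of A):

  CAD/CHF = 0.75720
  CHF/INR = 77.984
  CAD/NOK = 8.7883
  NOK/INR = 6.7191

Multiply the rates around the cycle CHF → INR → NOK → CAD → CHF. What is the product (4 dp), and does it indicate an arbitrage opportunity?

Around CHF → INR → NOK → CAD → CHF: 1 × 77.984 ÷ 6.7191 ÷ 8.7883 × 0.75720 = 1.000000
Product ≈ 1 (deviation 0.000%, within rounding noise).

1.0000 (no arbitrage)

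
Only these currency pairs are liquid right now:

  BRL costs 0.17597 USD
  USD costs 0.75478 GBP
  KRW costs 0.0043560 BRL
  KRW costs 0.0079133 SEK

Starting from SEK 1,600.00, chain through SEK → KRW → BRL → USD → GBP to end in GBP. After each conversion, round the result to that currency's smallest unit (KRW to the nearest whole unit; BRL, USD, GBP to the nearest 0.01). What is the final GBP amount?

GBP 116.98

SEK 1,600.00 ÷ 0.0079133 = KRW 202,191
KRW 202,191 × 0.0043560 = BRL 880.74
BRL 880.74 × 0.17597 = USD 154.98
USD 154.98 × 0.75478 = GBP 116.98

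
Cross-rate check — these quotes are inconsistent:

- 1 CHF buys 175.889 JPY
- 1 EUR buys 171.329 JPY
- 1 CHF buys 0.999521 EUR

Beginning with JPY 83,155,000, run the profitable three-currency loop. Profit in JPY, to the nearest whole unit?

Profit: JPY 2,254,119

Profitable loop is JPY → EUR → CHF → JPY:
JPY 83,155,000 ÷ 171.329 = EUR 485,352.74
EUR 485,352.74 ÷ 0.999521 = CHF 485,585.34
CHF 485,585.34 × 175.889 = JPY 85,409,119
Profit = JPY 85,409,119 − JPY 83,155,000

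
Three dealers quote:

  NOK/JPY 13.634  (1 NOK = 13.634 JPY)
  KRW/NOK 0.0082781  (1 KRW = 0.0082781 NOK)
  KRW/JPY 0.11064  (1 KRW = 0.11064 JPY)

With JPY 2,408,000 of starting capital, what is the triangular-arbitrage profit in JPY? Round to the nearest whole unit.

Profitable loop is JPY → KRW → NOK → JPY:
JPY 2,408,000 ÷ 0.11064 = KRW 21,764,281
KRW 21,764,281 × 0.0082781 = NOK 180,166.89
NOK 180,166.89 × 13.634 = JPY 2,456,395
Profit = JPY 2,456,395 − JPY 2,408,000

Profit: JPY 48,395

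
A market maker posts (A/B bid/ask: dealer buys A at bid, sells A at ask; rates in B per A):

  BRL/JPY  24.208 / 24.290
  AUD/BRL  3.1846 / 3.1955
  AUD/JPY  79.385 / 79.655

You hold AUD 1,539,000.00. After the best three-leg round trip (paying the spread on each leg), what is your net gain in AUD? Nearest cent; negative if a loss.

Best loop AUD → JPY → BRL → AUD:
AUD 1,539,000.00 × 79.385 (sell AUD at bid) = JPY 122,173,515
JPY 122,173,515 ÷ 24.290 (buy BRL at ask) = BRL 5,029,786.54
BRL 5,029,786.54 ÷ 3.1955 (buy AUD at ask) = AUD 1,574,021.76

Net profit: AUD 35,021.76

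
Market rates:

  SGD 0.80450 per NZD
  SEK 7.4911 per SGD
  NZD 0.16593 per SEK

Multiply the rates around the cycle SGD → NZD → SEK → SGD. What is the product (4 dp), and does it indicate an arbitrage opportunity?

1.0000 (no arbitrage)

Around SGD → NZD → SEK → SGD: 1 ÷ 0.80450 ÷ 0.16593 ÷ 7.4911 = 1.000008
Product ≈ 1 (deviation 0.001%, within rounding noise).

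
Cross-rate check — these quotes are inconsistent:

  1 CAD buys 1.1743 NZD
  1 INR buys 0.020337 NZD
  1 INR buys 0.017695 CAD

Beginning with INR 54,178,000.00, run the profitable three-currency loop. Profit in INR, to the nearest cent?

Profitable loop is INR → CAD → NZD → INR:
INR 54,178,000.00 × 0.017695 = CAD 958,679.71
CAD 958,679.71 × 1.1743 = NZD 1,125,777.58
NZD 1,125,777.58 ÷ 0.020337 = INR 55,356,128.41
Profit = INR 55,356,128.41 − INR 54,178,000.00

Profit: INR 1,178,128.41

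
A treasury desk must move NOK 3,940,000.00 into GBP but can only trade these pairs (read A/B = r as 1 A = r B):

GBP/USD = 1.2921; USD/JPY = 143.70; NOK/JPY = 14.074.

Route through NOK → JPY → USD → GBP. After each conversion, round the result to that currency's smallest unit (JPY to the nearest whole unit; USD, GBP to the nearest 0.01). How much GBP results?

GBP 298,648.87

NOK 3,940,000.00 × 14.074 = JPY 55,451,560
JPY 55,451,560 ÷ 143.70 = USD 385,884.20
USD 385,884.20 ÷ 1.2921 = GBP 298,648.87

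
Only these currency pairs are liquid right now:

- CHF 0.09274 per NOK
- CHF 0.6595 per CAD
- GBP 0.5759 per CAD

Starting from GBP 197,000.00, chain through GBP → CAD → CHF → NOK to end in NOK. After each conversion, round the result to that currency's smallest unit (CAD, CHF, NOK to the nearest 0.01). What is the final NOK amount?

GBP 197,000.00 ÷ 0.5759 = CAD 342,073.28
CAD 342,073.28 × 0.6595 = CHF 225,597.33
CHF 225,597.33 ÷ 0.09274 = NOK 2,432,578.50

NOK 2,432,578.50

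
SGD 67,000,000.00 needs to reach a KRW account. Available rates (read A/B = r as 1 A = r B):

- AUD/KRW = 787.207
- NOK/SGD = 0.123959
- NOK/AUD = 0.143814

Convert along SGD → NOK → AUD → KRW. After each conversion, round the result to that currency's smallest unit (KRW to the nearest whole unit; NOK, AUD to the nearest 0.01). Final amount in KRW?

KRW 61,190,901,528

SGD 67,000,000.00 ÷ 0.123959 = NOK 540,501,294.78
NOK 540,501,294.78 × 0.143814 = AUD 77,731,653.21
AUD 77,731,653.21 × 787.207 = KRW 61,190,901,528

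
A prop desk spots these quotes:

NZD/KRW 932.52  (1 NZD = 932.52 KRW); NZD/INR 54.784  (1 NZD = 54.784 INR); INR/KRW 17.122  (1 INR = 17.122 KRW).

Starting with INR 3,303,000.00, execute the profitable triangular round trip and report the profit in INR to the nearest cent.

Profitable loop is INR → KRW → NZD → INR:
INR 3,303,000.00 × 17.122 = KRW 56,553,966
KRW 56,553,966 ÷ 932.52 = NZD 60,646.38
NZD 60,646.38 × 54.784 = INR 3,322,451.50
Profit = INR 3,322,451.50 − INR 3,303,000.00

Profit: INR 19,451.50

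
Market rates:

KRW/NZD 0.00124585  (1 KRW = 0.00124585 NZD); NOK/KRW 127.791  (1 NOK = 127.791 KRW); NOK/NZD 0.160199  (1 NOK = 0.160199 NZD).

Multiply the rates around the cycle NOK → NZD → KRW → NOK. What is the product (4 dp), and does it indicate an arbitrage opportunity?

Around NOK → NZD → KRW → NOK: 1 × 0.160199 ÷ 0.00124585 ÷ 127.791 = 1.006222
Product > 1; profitable direction is NOK → NZD → KRW → NOK.

1.0062 (arbitrage exists)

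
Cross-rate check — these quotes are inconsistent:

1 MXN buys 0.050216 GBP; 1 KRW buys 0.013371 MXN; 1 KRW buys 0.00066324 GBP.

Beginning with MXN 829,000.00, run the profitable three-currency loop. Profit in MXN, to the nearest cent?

Profitable loop is MXN → GBP → KRW → MXN:
MXN 829,000.00 × 0.050216 = GBP 41,629.06
GBP 41,629.06 ÷ 0.00066324 = KRW 62,766,214
KRW 62,766,214 × 0.013371 = MXN 839,247.05
Profit = MXN 839,247.05 − MXN 829,000.00

Profit: MXN 10,247.05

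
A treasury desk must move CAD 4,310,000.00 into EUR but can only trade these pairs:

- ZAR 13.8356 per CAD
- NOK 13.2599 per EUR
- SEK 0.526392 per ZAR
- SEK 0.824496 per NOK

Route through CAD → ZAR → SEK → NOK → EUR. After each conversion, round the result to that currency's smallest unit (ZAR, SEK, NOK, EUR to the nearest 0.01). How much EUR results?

CAD 4,310,000.00 × 13.8356 = ZAR 59,631,436.00
ZAR 59,631,436.00 × 0.526392 = SEK 31,389,510.86
SEK 31,389,510.86 ÷ 0.824496 = NOK 38,071,149.96
NOK 38,071,149.96 ÷ 13.2599 = EUR 2,871,149.10

EUR 2,871,149.10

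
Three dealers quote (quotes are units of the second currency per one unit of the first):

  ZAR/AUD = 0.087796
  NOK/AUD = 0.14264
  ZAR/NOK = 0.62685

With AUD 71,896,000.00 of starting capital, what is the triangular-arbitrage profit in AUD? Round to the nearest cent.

Profitable loop is AUD → ZAR → NOK → AUD:
AUD 71,896,000.00 ÷ 0.087796 = ZAR 818,898,355.28
ZAR 818,898,355.28 × 0.62685 = NOK 513,326,434.01
NOK 513,326,434.01 × 0.14264 = AUD 73,220,882.55
Profit = AUD 73,220,882.55 − AUD 71,896,000.00

Profit: AUD 1,324,882.55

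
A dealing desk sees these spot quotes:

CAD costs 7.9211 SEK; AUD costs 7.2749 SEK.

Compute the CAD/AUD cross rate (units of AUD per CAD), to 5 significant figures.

CAD/AUD = 1.0888

1 CAD × 7.9211 = 7.9211 SEK
7.9211 SEK ÷ 7.2749 = 1.08883 AUD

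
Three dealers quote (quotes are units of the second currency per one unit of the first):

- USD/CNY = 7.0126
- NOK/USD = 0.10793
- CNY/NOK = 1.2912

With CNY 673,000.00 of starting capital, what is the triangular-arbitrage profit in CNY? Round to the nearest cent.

Profit: CNY 15,652.78

Profitable loop is CNY → USD → NOK → CNY:
CNY 673,000.00 ÷ 7.0126 = USD 95,970.11
USD 95,970.11 ÷ 0.10793 = NOK 889,188.46
NOK 889,188.46 ÷ 1.2912 = CNY 688,652.78
Profit = CNY 688,652.78 − CNY 673,000.00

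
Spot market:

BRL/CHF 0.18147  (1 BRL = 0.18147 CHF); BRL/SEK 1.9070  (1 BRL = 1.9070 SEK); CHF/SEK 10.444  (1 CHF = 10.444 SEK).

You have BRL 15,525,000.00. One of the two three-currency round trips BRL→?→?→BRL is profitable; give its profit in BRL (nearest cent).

Profitable loop is BRL → SEK → CHF → BRL:
BRL 15,525,000.00 × 1.9070 = SEK 29,606,175.00
SEK 29,606,175.00 ÷ 10.444 = CHF 2,834,754.40
CHF 2,834,754.40 ÷ 0.18147 = BRL 15,621,063.56
Profit = BRL 15,621,063.56 − BRL 15,525,000.00

Profit: BRL 96,063.56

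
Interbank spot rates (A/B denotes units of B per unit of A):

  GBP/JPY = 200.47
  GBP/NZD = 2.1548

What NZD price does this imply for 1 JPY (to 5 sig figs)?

JPY/NZD = 0.010749

1 JPY ÷ 200.47 = 0.00498828 GBP
0.00498828 GBP × 2.1548 = 0.0107487 NZD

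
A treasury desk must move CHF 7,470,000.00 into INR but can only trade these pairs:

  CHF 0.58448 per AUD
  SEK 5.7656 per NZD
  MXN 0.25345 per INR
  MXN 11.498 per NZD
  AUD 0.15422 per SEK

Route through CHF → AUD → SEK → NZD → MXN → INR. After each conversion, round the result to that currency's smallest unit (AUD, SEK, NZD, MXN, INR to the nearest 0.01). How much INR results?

INR 652,072,293.63

CHF 7,470,000.00 ÷ 0.58448 = AUD 12,780,591.29
AUD 12,780,591.29 ÷ 0.15422 = SEK 82,872,463.30
SEK 82,872,463.30 ÷ 5.7656 = NZD 14,373,606.09
NZD 14,373,606.09 × 11.498 = MXN 165,267,722.82
MXN 165,267,722.82 ÷ 0.25345 = INR 652,072,293.63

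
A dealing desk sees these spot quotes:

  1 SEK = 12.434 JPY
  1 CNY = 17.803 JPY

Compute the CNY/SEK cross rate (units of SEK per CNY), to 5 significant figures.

CNY/SEK = 1.4318

1 CNY × 17.803 = 17.803 JPY
17.803 JPY ÷ 12.434 = 1.4318 SEK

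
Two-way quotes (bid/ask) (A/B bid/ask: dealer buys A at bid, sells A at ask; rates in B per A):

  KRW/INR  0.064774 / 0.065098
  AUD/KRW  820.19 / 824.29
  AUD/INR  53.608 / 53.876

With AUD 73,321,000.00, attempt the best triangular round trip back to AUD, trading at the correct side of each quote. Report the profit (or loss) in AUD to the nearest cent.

Best loop AUD → INR → KRW → AUD:
AUD 73,321,000.00 × 53.608 (sell AUD at bid) = INR 3,930,592,168.00
INR 3,930,592,168.00 ÷ 0.065098 (buy KRW at ask) = KRW 60,379,614,858
KRW 60,379,614,858 ÷ 824.29 (buy AUD at ask) = AUD 73,250,451.73

Net result: AUD -70,548.27 (no profitable arbitrage after spreads)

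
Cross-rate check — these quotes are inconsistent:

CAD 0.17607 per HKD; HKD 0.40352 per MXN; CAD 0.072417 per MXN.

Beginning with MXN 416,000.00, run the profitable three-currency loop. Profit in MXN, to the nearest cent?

Profit: MXN 8,017.16

Profitable loop is MXN → CAD → HKD → MXN:
MXN 416,000.00 × 0.072417 = CAD 30,125.47
CAD 30,125.47 ÷ 0.17607 = HKD 171,099.40
HKD 171,099.40 ÷ 0.40352 = MXN 424,017.16
Profit = MXN 424,017.16 − MXN 416,000.00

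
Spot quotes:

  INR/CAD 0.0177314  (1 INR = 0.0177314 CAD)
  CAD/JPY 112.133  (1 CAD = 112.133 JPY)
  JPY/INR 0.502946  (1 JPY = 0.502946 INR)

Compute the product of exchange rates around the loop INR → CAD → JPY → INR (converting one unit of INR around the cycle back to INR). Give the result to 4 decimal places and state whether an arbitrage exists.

1.0000 (no arbitrage)

Around INR → CAD → JPY → INR: 1 × 0.0177314 × 112.133 × 0.502946 = 0.999995
Product ≈ 1 (deviation 0.001%, within rounding noise).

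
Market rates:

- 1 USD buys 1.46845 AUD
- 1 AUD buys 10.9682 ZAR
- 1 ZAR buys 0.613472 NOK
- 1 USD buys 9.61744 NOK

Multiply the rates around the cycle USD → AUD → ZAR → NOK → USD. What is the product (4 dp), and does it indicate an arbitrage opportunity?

Around USD → AUD → ZAR → NOK → USD: 1 × 1.46845 × 10.9682 × 0.613472 ÷ 9.61744 = 1.027377
Product > 1; profitable direction is USD → AUD → ZAR → NOK → USD.

1.0274 (arbitrage exists)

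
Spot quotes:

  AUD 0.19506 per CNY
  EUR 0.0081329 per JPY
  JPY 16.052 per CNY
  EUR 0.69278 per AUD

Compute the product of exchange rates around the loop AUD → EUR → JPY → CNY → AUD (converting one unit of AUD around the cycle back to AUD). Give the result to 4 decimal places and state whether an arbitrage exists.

1.0351 (arbitrage exists)

Around AUD → EUR → JPY → CNY → AUD: 1 × 0.69278 ÷ 0.0081329 ÷ 16.052 × 0.19506 = 1.035116
Product > 1; profitable direction is AUD → EUR → JPY → CNY → AUD.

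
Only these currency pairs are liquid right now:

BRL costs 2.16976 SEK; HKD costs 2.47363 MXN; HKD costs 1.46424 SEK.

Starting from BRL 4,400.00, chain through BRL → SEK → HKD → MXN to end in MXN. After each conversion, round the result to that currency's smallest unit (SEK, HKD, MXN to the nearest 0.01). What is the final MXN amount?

MXN 16,128.24

BRL 4,400.00 × 2.16976 = SEK 9,546.94
SEK 9,546.94 ÷ 1.46424 = HKD 6,520.07
HKD 6,520.07 × 2.47363 = MXN 16,128.24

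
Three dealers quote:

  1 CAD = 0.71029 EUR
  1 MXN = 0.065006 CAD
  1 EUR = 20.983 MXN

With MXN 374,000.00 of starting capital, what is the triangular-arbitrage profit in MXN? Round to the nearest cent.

Profitable loop is MXN → EUR → CAD → MXN:
MXN 374,000.00 ÷ 20.983 = EUR 17,823.95
EUR 17,823.95 ÷ 0.71029 = CAD 25,093.91
CAD 25,093.91 ÷ 0.065006 = MXN 386,024.51
Profit = MXN 386,024.51 − MXN 374,000.00

Profit: MXN 12,024.51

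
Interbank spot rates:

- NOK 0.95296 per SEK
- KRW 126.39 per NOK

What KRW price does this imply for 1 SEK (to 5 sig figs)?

1 SEK × 0.95296 = 0.95296 NOK
0.95296 NOK × 126.39 = 120.445 KRW

SEK/KRW = 120.44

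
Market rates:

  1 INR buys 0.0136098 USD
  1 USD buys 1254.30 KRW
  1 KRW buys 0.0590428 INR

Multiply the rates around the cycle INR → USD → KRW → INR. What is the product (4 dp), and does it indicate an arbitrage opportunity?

1.0079 (arbitrage exists)

Around INR → USD → KRW → INR: 1 × 0.0136098 × 1254.30 × 0.0590428 = 1.007906
Product > 1; profitable direction is INR → USD → KRW → INR.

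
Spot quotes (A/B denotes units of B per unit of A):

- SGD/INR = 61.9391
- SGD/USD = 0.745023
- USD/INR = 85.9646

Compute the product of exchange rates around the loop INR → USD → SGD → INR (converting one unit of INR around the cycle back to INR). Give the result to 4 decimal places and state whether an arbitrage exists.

Around INR → USD → SGD → INR: 1 ÷ 85.9646 ÷ 0.745023 × 61.9391 = 0.967109
Product < 1; profitable direction is INR → SGD → USD → INR.

0.9671 (arbitrage exists)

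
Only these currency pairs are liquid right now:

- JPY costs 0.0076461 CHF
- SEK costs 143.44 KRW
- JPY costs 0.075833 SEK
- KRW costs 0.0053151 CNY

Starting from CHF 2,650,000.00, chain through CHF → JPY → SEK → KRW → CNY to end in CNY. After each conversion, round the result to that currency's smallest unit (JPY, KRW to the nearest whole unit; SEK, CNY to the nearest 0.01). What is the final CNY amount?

CNY 20,037,607.00

CHF 2,650,000.00 ÷ 0.0076461 = JPY 346,581,918
JPY 346,581,918 × 0.075833 = SEK 26,282,346.59
SEK 26,282,346.59 × 143.44 = KRW 3,769,939,795
KRW 3,769,939,795 × 0.0053151 = CNY 20,037,607.00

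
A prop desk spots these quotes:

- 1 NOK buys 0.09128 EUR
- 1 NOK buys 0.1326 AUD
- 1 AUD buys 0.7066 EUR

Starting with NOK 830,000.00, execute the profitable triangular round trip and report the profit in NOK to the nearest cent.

Profitable loop is NOK → AUD → EUR → NOK:
NOK 830,000.00 × 0.1326 = AUD 110,058.00
AUD 110,058.00 × 0.7066 = EUR 77,766.98
EUR 77,766.98 ÷ 0.09128 = NOK 851,960.81
Profit = NOK 851,960.81 − NOK 830,000.00

Profit: NOK 21,960.81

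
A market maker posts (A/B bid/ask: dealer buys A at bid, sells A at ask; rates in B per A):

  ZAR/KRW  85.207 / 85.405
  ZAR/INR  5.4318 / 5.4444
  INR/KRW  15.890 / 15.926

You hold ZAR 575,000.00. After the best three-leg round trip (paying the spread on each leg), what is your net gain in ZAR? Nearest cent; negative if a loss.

Net profit: ZAR 6,101.79

Best loop ZAR → INR → KRW → ZAR:
ZAR 575,000.00 × 5.4318 (sell ZAR at bid) = INR 3,123,285.00
INR 3,123,285.00 × 15.890 (sell INR at bid) = KRW 49,628,999
KRW 49,628,999 ÷ 85.405 (buy ZAR at ask) = ZAR 581,101.79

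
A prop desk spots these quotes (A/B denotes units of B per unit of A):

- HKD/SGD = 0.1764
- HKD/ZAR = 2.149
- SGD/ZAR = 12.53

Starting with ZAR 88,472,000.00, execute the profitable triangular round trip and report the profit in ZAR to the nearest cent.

Profitable loop is ZAR → HKD → SGD → ZAR:
ZAR 88,472,000.00 ÷ 2.149 = HKD 41,168,915.77
HKD 41,168,915.77 × 0.1764 = SGD 7,262,196.74
SGD 7,262,196.74 × 12.53 = ZAR 90,995,325.19
Profit = ZAR 90,995,325.19 − ZAR 88,472,000.00

Profit: ZAR 2,523,325.19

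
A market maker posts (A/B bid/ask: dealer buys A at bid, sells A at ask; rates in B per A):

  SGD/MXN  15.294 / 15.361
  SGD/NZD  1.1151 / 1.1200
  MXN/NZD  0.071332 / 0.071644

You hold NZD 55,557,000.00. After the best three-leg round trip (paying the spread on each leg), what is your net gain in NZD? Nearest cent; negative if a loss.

Net profit: NZD 735,856.63

Best loop NZD → MXN → SGD → NZD:
NZD 55,557,000.00 ÷ 0.071644 (buy MXN at ask) = MXN 775,459,215.01
MXN 775,459,215.01 ÷ 15.361 (buy SGD at ask) = SGD 50,482,339.37
SGD 50,482,339.37 × 1.1151 (sell SGD at bid) = NZD 56,292,856.63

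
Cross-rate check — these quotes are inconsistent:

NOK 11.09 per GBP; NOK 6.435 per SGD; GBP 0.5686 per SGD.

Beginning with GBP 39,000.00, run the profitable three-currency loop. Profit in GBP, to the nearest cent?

Profitable loop is GBP → SGD → NOK → GBP:
GBP 39,000.00 ÷ 0.5686 = SGD 68,589.52
SGD 68,589.52 × 6.435 = NOK 441,373.55
NOK 441,373.55 ÷ 11.09 = GBP 39,799.24
Profit = GBP 39,799.24 − GBP 39,000.00

Profit: GBP 799.24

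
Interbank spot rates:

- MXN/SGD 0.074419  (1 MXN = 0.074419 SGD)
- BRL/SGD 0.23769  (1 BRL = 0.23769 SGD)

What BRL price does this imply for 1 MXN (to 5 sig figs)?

1 MXN × 0.074419 = 0.074419 SGD
0.074419 SGD ÷ 0.23769 = 0.313093 BRL

MXN/BRL = 0.31309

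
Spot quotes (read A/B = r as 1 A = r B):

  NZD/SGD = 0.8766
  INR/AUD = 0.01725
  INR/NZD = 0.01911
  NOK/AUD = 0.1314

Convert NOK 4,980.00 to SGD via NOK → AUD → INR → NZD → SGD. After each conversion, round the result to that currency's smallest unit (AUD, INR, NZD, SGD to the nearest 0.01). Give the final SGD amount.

NOK 4,980.00 × 0.1314 = AUD 654.37
AUD 654.37 ÷ 0.01725 = INR 37,934.49
INR 37,934.49 × 0.01911 = NZD 724.93
NZD 724.93 × 0.8766 = SGD 635.47

SGD 635.47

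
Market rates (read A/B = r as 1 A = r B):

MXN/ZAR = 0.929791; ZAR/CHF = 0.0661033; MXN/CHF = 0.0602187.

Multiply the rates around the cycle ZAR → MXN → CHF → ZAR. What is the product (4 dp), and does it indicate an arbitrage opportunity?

Around ZAR → MXN → CHF → ZAR: 1 ÷ 0.929791 × 0.0602187 ÷ 0.0661033 = 0.979767
Product < 1; profitable direction is ZAR → CHF → MXN → ZAR.

0.9798 (arbitrage exists)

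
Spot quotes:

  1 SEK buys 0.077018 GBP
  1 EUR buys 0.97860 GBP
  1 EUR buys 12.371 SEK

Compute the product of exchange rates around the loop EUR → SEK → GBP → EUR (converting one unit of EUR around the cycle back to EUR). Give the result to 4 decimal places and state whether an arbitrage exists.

Around EUR → SEK → GBP → EUR: 1 × 12.371 × 0.077018 ÷ 0.97860 = 0.973625
Product < 1; profitable direction is EUR → GBP → SEK → EUR.

0.9736 (arbitrage exists)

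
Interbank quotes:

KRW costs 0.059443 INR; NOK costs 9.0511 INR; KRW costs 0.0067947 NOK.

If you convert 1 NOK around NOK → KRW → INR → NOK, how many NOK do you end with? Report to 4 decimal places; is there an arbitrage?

Around NOK → KRW → INR → NOK: 1 ÷ 0.0067947 × 0.059443 ÷ 9.0511 = 0.966561
Product < 1; profitable direction is NOK → INR → KRW → NOK.

0.9666 (arbitrage exists)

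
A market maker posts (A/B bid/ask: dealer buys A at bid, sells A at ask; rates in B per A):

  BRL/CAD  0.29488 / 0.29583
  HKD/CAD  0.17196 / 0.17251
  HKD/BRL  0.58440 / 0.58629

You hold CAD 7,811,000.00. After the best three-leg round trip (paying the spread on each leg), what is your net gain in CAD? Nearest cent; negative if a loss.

Best loop CAD → HKD → BRL → CAD:
CAD 7,811,000.00 ÷ 0.17251 (buy HKD at ask) = HKD 45,278,534.58
HKD 45,278,534.58 × 0.58440 (sell HKD at bid) = BRL 26,460,775.61
BRL 26,460,775.61 × 0.29488 (sell BRL at bid) = CAD 7,802,753.51

Net result: CAD -8,246.49 (no profitable arbitrage after spreads)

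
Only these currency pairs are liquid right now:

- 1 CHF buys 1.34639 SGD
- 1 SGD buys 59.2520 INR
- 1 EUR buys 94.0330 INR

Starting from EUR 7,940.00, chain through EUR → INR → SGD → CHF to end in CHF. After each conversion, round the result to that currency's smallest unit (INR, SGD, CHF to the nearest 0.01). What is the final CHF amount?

CHF 9,358.95

EUR 7,940.00 × 94.0330 = INR 746,622.02
INR 746,622.02 ÷ 59.2520 = SGD 12,600.79
SGD 12,600.79 ÷ 1.34639 = CHF 9,358.95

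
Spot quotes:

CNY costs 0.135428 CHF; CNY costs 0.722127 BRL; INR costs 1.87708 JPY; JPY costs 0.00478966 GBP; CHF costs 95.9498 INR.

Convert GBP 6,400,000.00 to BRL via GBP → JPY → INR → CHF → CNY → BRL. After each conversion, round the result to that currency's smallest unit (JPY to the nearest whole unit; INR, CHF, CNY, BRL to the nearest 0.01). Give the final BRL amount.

GBP 6,400,000.00 ÷ 0.00478966 = JPY 1,336,211,756
JPY 1,336,211,756 ÷ 1.87708 = INR 711,856,583.63
INR 711,856,583.63 ÷ 95.9498 = CHF 7,419,052.29
CHF 7,419,052.29 ÷ 0.135428 = CNY 54,782,262.83
CNY 54,782,262.83 × 0.722127 = BRL 39,559,751.11

BRL 39,559,751.11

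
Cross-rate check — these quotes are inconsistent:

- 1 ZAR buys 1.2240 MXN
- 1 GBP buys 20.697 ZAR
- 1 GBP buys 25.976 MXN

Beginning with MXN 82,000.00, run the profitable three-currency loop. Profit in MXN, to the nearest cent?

Profit: MXN 2,080.89

Profitable loop is MXN → ZAR → GBP → MXN:
MXN 82,000.00 ÷ 1.2240 = ZAR 66,993.46
ZAR 66,993.46 ÷ 20.697 = GBP 3,236.87
GBP 3,236.87 × 25.976 = MXN 84,080.89
Profit = MXN 84,080.89 − MXN 82,000.00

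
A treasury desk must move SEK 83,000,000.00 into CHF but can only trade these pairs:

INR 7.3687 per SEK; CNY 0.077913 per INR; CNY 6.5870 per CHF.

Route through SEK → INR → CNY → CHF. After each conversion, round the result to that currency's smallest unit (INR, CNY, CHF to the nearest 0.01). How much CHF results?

SEK 83,000,000.00 × 7.3687 = INR 611,602,100.00
INR 611,602,100.00 × 0.077913 = CNY 47,651,754.42
CNY 47,651,754.42 ÷ 6.5870 = CHF 7,234,212.00

CHF 7,234,212.00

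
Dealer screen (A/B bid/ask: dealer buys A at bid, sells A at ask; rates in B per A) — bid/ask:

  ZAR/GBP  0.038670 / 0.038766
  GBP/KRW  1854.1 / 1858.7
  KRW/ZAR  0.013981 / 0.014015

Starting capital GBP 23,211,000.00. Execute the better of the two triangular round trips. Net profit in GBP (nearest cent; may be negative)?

Net profit: GBP 55,947.68

Best loop GBP → KRW → ZAR → GBP:
GBP 23,211,000.00 × 1854.1 (sell GBP at bid) = KRW 43,035,515,100
KRW 43,035,515,100 × 0.013981 (sell KRW at bid) = ZAR 601,679,536.61
ZAR 601,679,536.61 × 0.038670 (sell ZAR at bid) = GBP 23,266,947.68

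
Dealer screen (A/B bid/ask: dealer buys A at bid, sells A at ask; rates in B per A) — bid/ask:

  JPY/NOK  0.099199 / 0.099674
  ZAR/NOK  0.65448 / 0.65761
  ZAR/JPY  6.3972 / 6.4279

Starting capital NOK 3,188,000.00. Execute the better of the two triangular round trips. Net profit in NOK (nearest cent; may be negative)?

Net profit: NOK 68,594.56

Best loop NOK → JPY → ZAR → NOK:
NOK 3,188,000.00 ÷ 0.099674 (buy JPY at ask) = JPY 31,984,269
JPY 31,984,269 ÷ 6.4279 (buy ZAR at ask) = ZAR 4,975,850.39
ZAR 4,975,850.39 × 0.65448 (sell ZAR at bid) = NOK 3,256,594.56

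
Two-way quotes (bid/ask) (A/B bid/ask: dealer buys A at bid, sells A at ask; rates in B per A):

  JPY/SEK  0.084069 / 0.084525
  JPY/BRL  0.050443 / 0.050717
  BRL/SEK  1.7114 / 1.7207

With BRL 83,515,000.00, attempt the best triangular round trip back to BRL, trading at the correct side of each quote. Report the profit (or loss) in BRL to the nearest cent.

Best loop BRL → SEK → JPY → BRL:
BRL 83,515,000.00 × 1.7114 (sell BRL at bid) = SEK 142,927,571.00
SEK 142,927,571.00 ÷ 0.084525 (buy JPY at ask) = JPY 1,690,950,263
JPY 1,690,950,263 × 0.050443 (sell JPY at bid) = BRL 85,296,604.13

Net profit: BRL 1,781,604.13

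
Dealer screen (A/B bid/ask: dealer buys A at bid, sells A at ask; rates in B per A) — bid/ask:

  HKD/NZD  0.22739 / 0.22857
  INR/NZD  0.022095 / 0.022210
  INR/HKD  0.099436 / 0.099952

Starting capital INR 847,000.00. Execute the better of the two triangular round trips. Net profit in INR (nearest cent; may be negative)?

Net profit: INR 15,283.07

Best loop INR → HKD → NZD → INR:
INR 847,000.00 × 0.099436 (sell INR at bid) = HKD 84,222.29
HKD 84,222.29 × 0.22739 (sell HKD at bid) = NZD 19,151.31
NZD 19,151.31 ÷ 0.022210 (buy INR at ask) = INR 862,283.07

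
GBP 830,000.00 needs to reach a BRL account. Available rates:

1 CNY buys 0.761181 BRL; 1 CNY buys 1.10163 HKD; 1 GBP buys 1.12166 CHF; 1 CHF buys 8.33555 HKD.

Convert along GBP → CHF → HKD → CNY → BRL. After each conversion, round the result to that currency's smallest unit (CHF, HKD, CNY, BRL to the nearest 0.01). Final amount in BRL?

GBP 830,000.00 × 1.12166 = CHF 930,977.80
CHF 930,977.80 × 8.33555 = HKD 7,760,212.00
HKD 7,760,212.00 ÷ 1.10163 = CNY 7,044,299.81
CNY 7,044,299.81 × 0.761181 = BRL 5,361,987.17

BRL 5,361,987.17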